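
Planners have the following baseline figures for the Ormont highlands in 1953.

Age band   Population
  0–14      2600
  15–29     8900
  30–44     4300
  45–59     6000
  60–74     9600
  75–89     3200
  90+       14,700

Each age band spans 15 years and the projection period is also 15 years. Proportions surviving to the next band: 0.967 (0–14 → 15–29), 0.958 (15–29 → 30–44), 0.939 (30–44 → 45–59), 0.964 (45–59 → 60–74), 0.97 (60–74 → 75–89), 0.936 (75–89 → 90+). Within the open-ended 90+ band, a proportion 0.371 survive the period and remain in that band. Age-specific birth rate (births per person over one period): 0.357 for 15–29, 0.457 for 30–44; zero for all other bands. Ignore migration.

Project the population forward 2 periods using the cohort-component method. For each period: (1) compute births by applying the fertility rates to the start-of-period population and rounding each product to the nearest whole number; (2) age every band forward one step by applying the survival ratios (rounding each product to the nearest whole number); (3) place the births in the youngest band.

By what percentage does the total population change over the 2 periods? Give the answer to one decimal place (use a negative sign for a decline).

-15.8

Let group 1 be 0–14 through group 7 = 90+.
— Period 1 —
Births: 8900 * 0.357 = 3177, 4300 * 0.457 = 1965 → 5142
Group 2: 2600 * 0.967 = 2514
Group 3: 8900 * 0.958 = 8526
Group 4: 4300 * 0.939 = 4038
Group 5: 6000 * 0.964 = 5784
Group 6: 9600 * 0.97 = 9312
Group 7: 3200 * 0.936 + 14700 * 0.371 = 2995 + 5454 = 8449
→ [5142, 2514, 8526, 4038, 5784, 9312, 8449]
— Period 2 —
Births: 2514 * 0.357 = 897, 8526 * 0.457 = 3896 → 4793
Group 2: 5142 * 0.967 = 4972
Group 3: 2514 * 0.958 = 2408
Group 4: 8526 * 0.939 = 8006
Group 5: 4038 * 0.964 = 3893
Group 6: 5784 * 0.97 = 5610
Group 7: 9312 * 0.936 + 8449 * 0.371 = 8716 + 3135 = 11851
→ [4793, 4972, 2408, 8006, 3893, 5610, 11851]
Total: 49300 → 41533; change = -7767; percentage change = -15.8%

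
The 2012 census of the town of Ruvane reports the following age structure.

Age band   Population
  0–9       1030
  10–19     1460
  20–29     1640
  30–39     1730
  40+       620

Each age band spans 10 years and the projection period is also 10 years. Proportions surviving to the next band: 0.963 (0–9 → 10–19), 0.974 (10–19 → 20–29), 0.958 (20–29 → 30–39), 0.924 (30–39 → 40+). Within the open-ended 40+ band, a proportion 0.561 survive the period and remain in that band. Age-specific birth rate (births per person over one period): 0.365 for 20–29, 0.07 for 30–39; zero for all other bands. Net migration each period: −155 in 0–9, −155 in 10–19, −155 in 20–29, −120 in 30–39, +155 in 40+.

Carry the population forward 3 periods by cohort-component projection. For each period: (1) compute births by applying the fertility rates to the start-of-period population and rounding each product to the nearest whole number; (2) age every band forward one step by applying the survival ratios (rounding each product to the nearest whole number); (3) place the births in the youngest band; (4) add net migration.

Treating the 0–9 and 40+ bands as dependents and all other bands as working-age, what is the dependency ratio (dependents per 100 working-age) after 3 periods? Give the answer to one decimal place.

290.3

Period 1:
Births: 1640 × 0.365 = 599, 1730 × 0.07 = 121 — total 720
10–19: 1030 × 0.963 = 992
20–29: 1460 × 0.974 = 1422
30–39: 1640 × 0.958 = 1571
40+: 1730 × 0.924 + 620 × 0.561 = 1599 + 348 = 1947
Net migration: 0–9 − 155 → 565; 10–19 − 155 → 837; 20–29 − 155 → 1267; 30–39 − 120 → 1451; 40+ + 155 → 2102
End of period: [565, 837, 1267, 1451, 2102]
Period 2:
Births: 1267 × 0.365 = 462, 1451 × 0.07 = 102 — total 564
10–19: 565 × 0.963 = 544
20–29: 837 × 0.974 = 815
30–39: 1267 × 0.958 = 1214
40+: 1451 × 0.924 + 2102 × 0.561 = 1341 + 1179 = 2520
Net migration: 0–9 − 155 → 409; 10–19 − 155 → 389; 20–29 − 155 → 660; 30–39 − 120 → 1094; 40+ + 155 → 2675
End of period: [409, 389, 660, 1094, 2675]
Period 3:
Births: 660 × 0.365 = 241, 1094 × 0.07 = 77 — total 318
10–19: 409 × 0.963 = 394
20–29: 389 × 0.974 = 379
30–39: 660 × 0.958 = 632
40+: 1094 × 0.924 + 2675 × 0.561 = 1011 + 1501 = 2512
Net migration: 0–9 − 155 → 163; 10–19 − 155 → 239; 20–29 − 155 → 224; 30–39 − 120 → 512; 40+ + 155 → 2667
End of period: [163, 239, 224, 512, 2667]
Dependents (band 0–9 + band 40+) = 163 + 2667 = 2830; working-age = 975; ratio = 2830/975 × 100 = 290.3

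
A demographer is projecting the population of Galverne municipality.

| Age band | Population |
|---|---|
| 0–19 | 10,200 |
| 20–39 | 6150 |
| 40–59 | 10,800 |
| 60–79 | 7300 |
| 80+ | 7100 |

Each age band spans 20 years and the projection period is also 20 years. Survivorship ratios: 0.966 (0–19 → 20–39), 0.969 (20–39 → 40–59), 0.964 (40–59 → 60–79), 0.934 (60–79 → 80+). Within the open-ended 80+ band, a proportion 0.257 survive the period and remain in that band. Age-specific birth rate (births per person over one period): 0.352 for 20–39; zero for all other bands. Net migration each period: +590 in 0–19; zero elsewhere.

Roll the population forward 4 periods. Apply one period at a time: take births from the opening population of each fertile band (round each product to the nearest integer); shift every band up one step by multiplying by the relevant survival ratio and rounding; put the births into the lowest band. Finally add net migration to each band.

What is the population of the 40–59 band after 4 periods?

— Period 1 —
Births: 6150 * 0.352 = 2165
20–39: 10200 * 0.966 = 9853
40–59: 6150 * 0.969 = 5959
60–79: 10800 * 0.964 = 10411
80+: 7300 * 0.934 + 7100 * 0.257 = 6818 + 1825 = 8643
Net migration: 0–19 + 590 → 2755
Population now: 0–19=2755, 20–39=9853, 40–59=5959, 60–79=10411, 80+=8643
— Period 2 —
Births: 9853 * 0.352 = 3468
20–39: 2755 * 0.966 = 2661
40–59: 9853 * 0.969 = 9548
60–79: 5959 * 0.964 = 5744
80+: 10411 * 0.934 + 8643 * 0.257 = 9724 + 2221 = 11945
Net migration: 0–19 + 590 → 4058
Population now: 0–19=4058, 20–39=2661, 40–59=9548, 60–79=5744, 80+=11945
— Period 3 —
Births: 2661 * 0.352 = 937
20–39: 4058 * 0.966 = 3920
40–59: 2661 * 0.969 = 2579
60–79: 9548 * 0.964 = 9204
80+: 5744 * 0.934 + 11945 * 0.257 = 5365 + 3070 = 8435
Net migration: 0–19 + 590 → 1527
Population now: 0–19=1527, 20–39=3920, 40–59=2579, 60–79=9204, 80+=8435
— Period 4 —
Births: 3920 * 0.352 = 1380
20–39: 1527 * 0.966 = 1475
40–59: 3920 * 0.969 = 3798
60–79: 2579 * 0.964 = 2486
80+: 9204 * 0.934 + 8435 * 0.257 = 8597 + 2168 = 10765
Net migration: 0–19 + 590 → 1970
Population now: 0–19=1970, 20–39=1475, 40–59=3798, 60–79=2486, 80+=10765

3798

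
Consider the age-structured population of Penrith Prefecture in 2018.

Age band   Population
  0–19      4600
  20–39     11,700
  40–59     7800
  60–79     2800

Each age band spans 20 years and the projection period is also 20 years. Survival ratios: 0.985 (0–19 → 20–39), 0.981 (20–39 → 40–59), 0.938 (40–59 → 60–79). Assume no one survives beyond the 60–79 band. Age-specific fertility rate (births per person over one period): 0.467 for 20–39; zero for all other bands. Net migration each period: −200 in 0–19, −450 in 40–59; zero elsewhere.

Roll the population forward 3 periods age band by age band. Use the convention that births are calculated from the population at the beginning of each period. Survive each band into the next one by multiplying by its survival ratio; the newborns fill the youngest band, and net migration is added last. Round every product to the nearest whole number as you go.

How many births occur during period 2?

2116

[period 1]
Births: 11700 × 0.467 = 5464
20–39: 4600 × 0.985 = 4531
40–59: 11700 × 0.981 = 11478
60–79: 7800 × 0.938 = 7316
Net migration: 0–19 − 200 → 5264; 40–59 − 450 → 11028
End of period: [5264, 4531, 11028, 7316]
[period 2]
Births: 4531 × 0.467 = 2116
20–39: 5264 × 0.985 = 5185
40–59: 4531 × 0.981 = 4445
60–79: 11028 × 0.938 = 10344
Net migration: 0–19 − 200 → 1916; 40–59 − 450 → 3995
End of period: [1916, 5185, 3995, 10344]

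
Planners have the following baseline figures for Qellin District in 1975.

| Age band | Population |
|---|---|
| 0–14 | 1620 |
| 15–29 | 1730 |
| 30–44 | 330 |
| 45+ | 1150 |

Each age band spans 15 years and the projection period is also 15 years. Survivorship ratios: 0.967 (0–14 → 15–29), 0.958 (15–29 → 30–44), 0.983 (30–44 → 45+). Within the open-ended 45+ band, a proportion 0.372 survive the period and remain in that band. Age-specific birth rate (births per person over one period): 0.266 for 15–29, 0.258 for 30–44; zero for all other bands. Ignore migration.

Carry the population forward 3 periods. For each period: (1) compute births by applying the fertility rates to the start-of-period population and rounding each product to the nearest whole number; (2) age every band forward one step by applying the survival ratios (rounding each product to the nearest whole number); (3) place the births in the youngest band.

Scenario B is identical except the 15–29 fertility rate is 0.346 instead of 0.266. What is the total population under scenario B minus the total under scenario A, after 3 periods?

338

Call the groups 1 to 4, youngest first.
[period 1]
Births: 1730 × 0.266 = 460  |  330 × 0.258 = 85 ⇒ total 545
Group 2: 1620 × 0.967 = 1567
Group 3: 1730 × 0.958 = 1657
Group 4: 330 × 0.983 + 1150 × 0.372 = 324 + 428 = 752
→ [545, 1567, 1657, 752]
[period 2]
Births: 1567 × 0.266 = 417  |  1657 × 0.258 = 428 ⇒ total 845
Group 2: 545 × 0.967 = 527
Group 3: 1567 × 0.958 = 1501
Group 4: 1657 × 0.983 + 752 × 0.372 = 1629 + 280 = 1909
→ [845, 527, 1501, 1909]
[period 3]
Births: 527 × 0.266 = 140  |  1501 × 0.258 = 387 ⇒ total 527
Group 2: 845 × 0.967 = 817
Group 3: 527 × 0.958 = 505
Group 4: 1501 × 0.983 + 1909 × 0.372 = 1475 + 710 = 2185
→ [527, 817, 505, 2185]
Scenario A total after 3 periods: 4034
Scenario B projection —
[period 1]
Births: 1730 × 0.346 = 599  |  330 × 0.258 = 85 ⇒ total 684
Group 2: 1620 × 0.967 = 1567
Group 3: 1730 × 0.958 = 1657
Group 4: 330 × 0.983 + 1150 × 0.372 = 324 + 428 = 752
→ [684, 1567, 1657, 752]
[period 2]
Births: 1567 × 0.346 = 542  |  1657 × 0.258 = 428 ⇒ total 970
Group 2: 684 × 0.967 = 661
Group 3: 1567 × 0.958 = 1501
Group 4: 1657 × 0.983 + 752 × 0.372 = 1629 + 280 = 1909
→ [970, 661, 1501, 1909]
[period 3]
Births: 661 × 0.346 = 229  |  1501 × 0.258 = 387 ⇒ total 616
Group 2: 970 × 0.967 = 938
Group 3: 661 × 0.958 = 633
Group 4: 1501 × 0.983 + 1909 × 0.372 = 1475 + 710 = 2185
→ [616, 938, 633, 2185]
Scenario B total after 3 periods: 4372
Difference B − A = 4372 − 4034 = 338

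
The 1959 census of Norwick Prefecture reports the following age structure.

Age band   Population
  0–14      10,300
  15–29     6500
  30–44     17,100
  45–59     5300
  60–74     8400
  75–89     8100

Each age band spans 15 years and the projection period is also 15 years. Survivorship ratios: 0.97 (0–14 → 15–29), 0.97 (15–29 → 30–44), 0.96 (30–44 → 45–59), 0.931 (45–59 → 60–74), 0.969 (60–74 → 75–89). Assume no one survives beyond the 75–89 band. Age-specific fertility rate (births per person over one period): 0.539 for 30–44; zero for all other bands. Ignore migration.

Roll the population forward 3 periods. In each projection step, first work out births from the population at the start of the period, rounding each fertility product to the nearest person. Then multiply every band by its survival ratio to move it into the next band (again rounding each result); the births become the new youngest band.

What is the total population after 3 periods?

Period 1.
Births: 17100 × 0.539 = 9217
15–29: 10300 × 0.97 = 9991
30–44: 6500 × 0.97 = 6305
45–59: 17100 × 0.96 = 16416
60–74: 5300 × 0.931 = 4934
75–89: 8400 × 0.969 = 8140
Giving 9217 / 9991 / 6305 / 16416 / 4934 / 8140.
Period 2.
Births: 6305 × 0.539 = 3398
15–29: 9217 × 0.97 = 8940
30–44: 9991 × 0.97 = 9691
45–59: 6305 × 0.96 = 6053
60–74: 16416 × 0.931 = 15283
75–89: 4934 × 0.969 = 4781
Giving 3398 / 8940 / 9691 / 6053 / 15283 / 4781.
Period 3.
Births: 9691 × 0.539 = 5223
15–29: 3398 × 0.97 = 3296
30–44: 8940 × 0.97 = 8672
45–59: 9691 × 0.96 = 9303
60–74: 6053 × 0.931 = 5635
75–89: 15283 × 0.969 = 14809
Giving 5223 / 3296 / 8672 / 9303 / 5635 / 14809.
Total after period 3: 5223 + 3296 + 8672 + 9303 + 5635 + 14809 = 46938

46938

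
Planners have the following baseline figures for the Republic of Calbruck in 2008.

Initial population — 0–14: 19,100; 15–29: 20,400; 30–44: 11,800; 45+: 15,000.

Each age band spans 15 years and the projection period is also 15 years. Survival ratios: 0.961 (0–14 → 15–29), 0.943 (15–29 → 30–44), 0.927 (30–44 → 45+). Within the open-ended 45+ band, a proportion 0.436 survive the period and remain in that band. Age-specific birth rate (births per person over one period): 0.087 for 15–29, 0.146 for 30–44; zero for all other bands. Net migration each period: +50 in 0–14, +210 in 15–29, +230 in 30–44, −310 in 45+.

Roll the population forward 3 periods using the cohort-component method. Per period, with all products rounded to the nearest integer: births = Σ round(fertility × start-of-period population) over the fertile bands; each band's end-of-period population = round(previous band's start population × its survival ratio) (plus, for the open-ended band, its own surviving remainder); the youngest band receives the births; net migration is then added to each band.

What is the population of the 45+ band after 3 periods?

Period 1.
Births: 20400 × 0.087 = 1775, 11800 × 0.146 = 1723 → 3498
15–29: 19100 × 0.961 = 18355
30–44: 20400 × 0.943 = 19237
45+: 11800 × 0.927 + 15000 × 0.436 = 10939 + 6540 = 17479
Net migration: 0–14 + 50 → 3548; 15–29 + 210 → 18565; 30–44 + 230 → 19467; 45+ − 310 → 17169
Giving 3548 / 18565 / 19467 / 17169.
Period 2.
Births: 18565 × 0.087 = 1615, 19467 × 0.146 = 2842 → 4457
15–29: 3548 × 0.961 = 3410
30–44: 18565 × 0.943 = 17507
45+: 19467 × 0.927 + 17169 × 0.436 = 18046 + 7486 = 25532
Net migration: 0–14 + 50 → 4507; 15–29 + 210 → 3620; 30–44 + 230 → 17737; 45+ − 310 → 25222
Giving 4507 / 3620 / 17737 / 25222.
Period 3.
Births: 3620 × 0.087 = 315, 17737 × 0.146 = 2590 → 2905
15–29: 4507 × 0.961 = 4331
30–44: 3620 × 0.943 = 3414
45+: 17737 × 0.927 + 25222 × 0.436 = 16442 + 10997 = 27439
Net migration: 0–14 + 50 → 2955; 15–29 + 210 → 4541; 30–44 + 230 → 3644; 45+ − 310 → 27129
Giving 2955 / 4541 / 3644 / 27129.

27129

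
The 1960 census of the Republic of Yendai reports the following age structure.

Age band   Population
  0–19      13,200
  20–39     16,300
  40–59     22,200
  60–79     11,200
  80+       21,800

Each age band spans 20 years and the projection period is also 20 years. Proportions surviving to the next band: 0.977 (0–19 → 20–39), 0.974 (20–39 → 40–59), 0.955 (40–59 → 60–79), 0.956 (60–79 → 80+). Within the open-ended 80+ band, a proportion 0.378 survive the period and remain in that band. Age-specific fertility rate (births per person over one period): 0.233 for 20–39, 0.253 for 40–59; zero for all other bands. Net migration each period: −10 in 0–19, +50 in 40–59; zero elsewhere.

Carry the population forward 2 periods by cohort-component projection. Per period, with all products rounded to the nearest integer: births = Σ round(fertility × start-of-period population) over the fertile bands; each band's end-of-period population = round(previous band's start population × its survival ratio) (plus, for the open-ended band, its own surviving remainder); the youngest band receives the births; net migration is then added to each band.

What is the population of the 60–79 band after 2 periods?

15209

Period 1:
Births: 16300 * 0.233 = 3798, 22200 * 0.253 = 5617 → total 9415
20–39: 13200 * 0.977 = 12896
40–59: 16300 * 0.974 = 15876
60–79: 22200 * 0.955 = 21201
80+: 11200 * 0.956 + 21800 * 0.378 = 10707 + 8240 = 18947
Net migration: 0–19 − 10 → 9405; 40–59 + 50 → 15926
Giving 9405 / 12896 / 15926 / 21201 / 18947.
Period 2:
Births: 12896 * 0.233 = 3005, 15926 * 0.253 = 4029 → total 7034
20–39: 9405 * 0.977 = 9189
40–59: 12896 * 0.974 = 12561
60–79: 15926 * 0.955 = 15209
80+: 21201 * 0.956 + 18947 * 0.378 = 20268 + 7162 = 27430
Net migration: 0–19 − 10 → 7024; 40–59 + 50 → 12611
Giving 7024 / 9189 / 12611 / 15209 / 27430.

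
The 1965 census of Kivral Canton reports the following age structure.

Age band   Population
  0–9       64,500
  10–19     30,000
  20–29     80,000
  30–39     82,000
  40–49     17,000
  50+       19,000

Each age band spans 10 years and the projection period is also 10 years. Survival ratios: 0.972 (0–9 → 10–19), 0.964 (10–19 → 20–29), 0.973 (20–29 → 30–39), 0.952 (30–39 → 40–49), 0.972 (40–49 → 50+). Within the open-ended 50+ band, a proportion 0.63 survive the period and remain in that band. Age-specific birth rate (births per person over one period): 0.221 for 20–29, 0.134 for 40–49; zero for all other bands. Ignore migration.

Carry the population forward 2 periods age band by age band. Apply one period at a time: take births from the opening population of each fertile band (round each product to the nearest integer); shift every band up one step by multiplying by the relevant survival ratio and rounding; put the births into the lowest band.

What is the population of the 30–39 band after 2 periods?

After projecting period 1:
Births: 80000 × 0.221 = 17680, 17000 × 0.134 = 2278 — total 19958
10–19: 64500 × 0.972 = 62694
20–29: 30000 × 0.964 = 28920
30–39: 80000 × 0.973 = 77840
40–49: 82000 × 0.952 = 78064
50+: 17000 × 0.972 + 19000 × 0.63 = 16524 + 11970 = 28494
Population now: 0–9=19958, 10–19=62694, 20–29=28920, 30–39=77840, 40–49=78064, 50+=28494
After projecting period 2:
Births: 28920 × 0.221 = 6391, 78064 × 0.134 = 10461 — total 16852
10–19: 19958 × 0.972 = 19399
20–29: 62694 × 0.964 = 60437
30–39: 28920 × 0.973 = 28139
40–49: 77840 × 0.952 = 74104
50+: 78064 × 0.972 + 28494 × 0.63 = 75878 + 17951 = 93829
Population now: 0–9=16852, 10–19=19399, 20–29=60437, 30–39=28139, 40–49=74104, 50+=93829

28139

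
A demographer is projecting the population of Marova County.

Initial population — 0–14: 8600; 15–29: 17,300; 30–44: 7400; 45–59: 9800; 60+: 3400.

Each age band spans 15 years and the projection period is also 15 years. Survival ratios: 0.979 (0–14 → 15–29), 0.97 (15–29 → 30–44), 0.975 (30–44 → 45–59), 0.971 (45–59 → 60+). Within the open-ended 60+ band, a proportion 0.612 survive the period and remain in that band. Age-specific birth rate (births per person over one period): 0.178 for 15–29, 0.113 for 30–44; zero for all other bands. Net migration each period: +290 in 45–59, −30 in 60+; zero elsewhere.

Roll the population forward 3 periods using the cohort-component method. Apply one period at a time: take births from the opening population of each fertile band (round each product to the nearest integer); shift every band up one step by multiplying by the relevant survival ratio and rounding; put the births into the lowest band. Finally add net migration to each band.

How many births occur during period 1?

3915

(Groups numbered youngest = 1 to oldest = 5.)
— Period 1 —
Births: 17300 × 0.178 = 3079 ; 7400 × 0.113 = 836 → 3915
Group 2: 8600 × 0.979 = 8419
Group 3: 17300 × 0.97 = 16781
Group 4: 7400 × 0.975 = 7215
Group 5: 9800 × 0.971 + 3400 × 0.612 = 9516 + 2081 = 11597
Net migration: Group 4 + 290 → 7505; Group 5 − 30 → 11567
Population now: 0–14=3915, 15–29=8419, 30–44=16781, 45–59=7505, 60+=11567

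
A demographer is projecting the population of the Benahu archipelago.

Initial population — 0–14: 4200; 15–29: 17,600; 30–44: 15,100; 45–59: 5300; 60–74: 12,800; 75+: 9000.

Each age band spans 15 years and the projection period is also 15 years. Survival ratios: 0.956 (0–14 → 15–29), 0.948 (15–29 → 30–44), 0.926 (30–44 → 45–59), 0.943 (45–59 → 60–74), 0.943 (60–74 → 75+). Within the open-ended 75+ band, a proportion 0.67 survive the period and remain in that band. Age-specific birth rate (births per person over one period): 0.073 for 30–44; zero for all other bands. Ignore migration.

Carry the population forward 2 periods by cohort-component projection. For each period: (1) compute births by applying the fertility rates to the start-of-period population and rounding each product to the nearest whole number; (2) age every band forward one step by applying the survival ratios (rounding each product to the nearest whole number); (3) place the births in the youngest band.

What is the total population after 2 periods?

51554

Call the bands 1 to 6, youngest first.
Period 1.
Births: 15100 × 0.073 = 1102
Band 2: 4200 × 0.956 = 4015
Band 3: 17600 × 0.948 = 16685
Band 4: 15100 × 0.926 = 13983
Band 5: 5300 × 0.943 = 4998
Band 6: 12800 × 0.943 + 9000 × 0.67 = 12070 + 6030 = 18100
Population now: 0–14=1102, 15–29=4015, 30–44=16685, 45–59=13983, 60–74=4998, 75+=18100
Period 2.
Births: 16685 × 0.073 = 1218
Band 2: 1102 × 0.956 = 1054
Band 3: 4015 × 0.948 = 3806
Band 4: 16685 × 0.926 = 15450
Band 5: 13983 × 0.943 = 13186
Band 6: 4998 × 0.943 + 18100 × 0.67 = 4713 + 12127 = 16840
Population now: 0–14=1218, 15–29=1054, 30–44=3806, 45–59=15450, 60–74=13186, 75+=16840
Total after period 2: 1218 + 1054 + 3806 + 15450 + 13186 + 16840 = 51554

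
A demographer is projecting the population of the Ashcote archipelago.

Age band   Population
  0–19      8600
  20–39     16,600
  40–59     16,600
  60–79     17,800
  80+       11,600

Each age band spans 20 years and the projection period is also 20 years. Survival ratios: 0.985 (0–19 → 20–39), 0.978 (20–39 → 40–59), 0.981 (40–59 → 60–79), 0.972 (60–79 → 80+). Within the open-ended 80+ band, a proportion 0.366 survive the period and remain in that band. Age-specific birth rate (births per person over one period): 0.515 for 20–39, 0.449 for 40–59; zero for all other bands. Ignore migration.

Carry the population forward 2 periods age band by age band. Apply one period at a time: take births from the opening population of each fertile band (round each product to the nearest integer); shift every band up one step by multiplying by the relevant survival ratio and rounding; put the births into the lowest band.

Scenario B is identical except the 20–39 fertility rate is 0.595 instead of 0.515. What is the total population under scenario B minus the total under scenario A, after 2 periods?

1985

Period 1.
Births: 16600 * 0.515 = 8549, 16600 * 0.449 = 7453 ⇒ total 16002
20–39: 8600 * 0.985 = 8471
40–59: 16600 * 0.978 = 16235
60–79: 16600 * 0.981 = 16285
80+: 17800 * 0.972 + 11600 * 0.366 = 17302 + 4246 = 21548
Population now: 0–19=16002, 20–39=8471, 40–59=16235, 60–79=16285, 80+=21548
Period 2.
Births: 8471 * 0.515 = 4363, 16235 * 0.449 = 7290 ⇒ total 11653
20–39: 16002 * 0.985 = 15762
40–59: 8471 * 0.978 = 8285
60–79: 16235 * 0.981 = 15927
80+: 16285 * 0.972 + 21548 * 0.366 = 15829 + 7887 = 23716
Population now: 0–19=11653, 20–39=15762, 40–59=8285, 60–79=15927, 80+=23716
Scenario A total after 2 periods: 75343
Scenario B projection —
Period 1.
Births: 16600 * 0.595 = 9877, 16600 * 0.449 = 7453 ⇒ total 17330
20–39: 8600 * 0.985 = 8471
40–59: 16600 * 0.978 = 16235
60–79: 16600 * 0.981 = 16285
80+: 17800 * 0.972 + 11600 * 0.366 = 17302 + 4246 = 21548
Population now: 0–19=17330, 20–39=8471, 40–59=16235, 60–79=16285, 80+=21548
Period 2.
Births: 8471 * 0.595 = 5040, 16235 * 0.449 = 7290 ⇒ total 12330
20–39: 17330 * 0.985 = 17070
40–59: 8471 * 0.978 = 8285
60–79: 16235 * 0.981 = 15927
80+: 16285 * 0.972 + 21548 * 0.366 = 15829 + 7887 = 23716
Population now: 0–19=12330, 20–39=17070, 40–59=8285, 60–79=15927, 80+=23716
Scenario B total after 2 periods: 77328
Difference B − A = 77328 − 75343 = 1985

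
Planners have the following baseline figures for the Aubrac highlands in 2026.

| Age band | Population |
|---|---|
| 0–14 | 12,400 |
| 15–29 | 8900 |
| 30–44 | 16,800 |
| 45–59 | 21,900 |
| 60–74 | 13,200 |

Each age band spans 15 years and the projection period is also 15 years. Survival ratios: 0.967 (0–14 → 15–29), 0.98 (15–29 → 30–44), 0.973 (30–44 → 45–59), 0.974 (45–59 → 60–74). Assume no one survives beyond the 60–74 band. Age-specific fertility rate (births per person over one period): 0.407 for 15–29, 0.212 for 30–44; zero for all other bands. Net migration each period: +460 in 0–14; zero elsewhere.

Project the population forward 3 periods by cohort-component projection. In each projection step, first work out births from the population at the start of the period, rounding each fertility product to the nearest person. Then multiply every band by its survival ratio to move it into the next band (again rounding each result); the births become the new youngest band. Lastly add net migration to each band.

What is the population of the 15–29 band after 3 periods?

Period 1.
Births: 8900 × 0.407 = 3622 ; 16800 × 0.212 = 3562 — total 7184
15–29: 12400 × 0.967 = 11991
30–44: 8900 × 0.98 = 8722
45–59: 16800 × 0.973 = 16346
60–74: 21900 × 0.974 = 21331
Net migration: 0–14 + 460 → 7644
→ [7644, 11991, 8722, 16346, 21331]
Period 2.
Births: 11991 × 0.407 = 4880 ; 8722 × 0.212 = 1849 — total 6729
15–29: 7644 × 0.967 = 7392
30–44: 11991 × 0.98 = 11751
45–59: 8722 × 0.973 = 8487
60–74: 16346 × 0.974 = 15921
Net migration: 0–14 + 460 → 7189
→ [7189, 7392, 11751, 8487, 15921]
Period 3.
Births: 7392 × 0.407 = 3009 ; 11751 × 0.212 = 2491 — total 5500
15–29: 7189 × 0.967 = 6952
30–44: 7392 × 0.98 = 7244
45–59: 11751 × 0.973 = 11434
60–74: 8487 × 0.974 = 8266
Net migration: 0–14 + 460 → 5960
→ [5960, 6952, 7244, 11434, 8266]

6952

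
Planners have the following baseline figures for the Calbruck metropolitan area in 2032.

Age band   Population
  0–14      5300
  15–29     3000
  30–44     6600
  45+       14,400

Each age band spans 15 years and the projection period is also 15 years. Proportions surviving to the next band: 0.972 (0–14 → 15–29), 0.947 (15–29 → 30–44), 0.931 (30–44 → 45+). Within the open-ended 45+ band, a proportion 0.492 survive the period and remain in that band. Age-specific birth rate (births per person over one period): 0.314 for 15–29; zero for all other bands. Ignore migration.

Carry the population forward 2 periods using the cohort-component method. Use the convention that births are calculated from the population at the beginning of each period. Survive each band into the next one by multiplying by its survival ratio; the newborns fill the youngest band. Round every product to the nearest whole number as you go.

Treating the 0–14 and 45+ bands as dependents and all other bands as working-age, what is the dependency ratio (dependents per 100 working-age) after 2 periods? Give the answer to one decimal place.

185.9

— Period 1 —
Births: 3000 × 0.314 = 942
15–29: 5300 × 0.972 = 5152
30–44: 3000 × 0.947 = 2841
45+: 6600 × 0.931 + 14400 × 0.492 = 6145 + 7085 = 13230
End of period: [942, 5152, 2841, 13230]
— Period 2 —
Births: 5152 × 0.314 = 1618
15–29: 942 × 0.972 = 916
30–44: 5152 × 0.947 = 4879
45+: 2841 × 0.931 + 13230 × 0.492 = 2645 + 6509 = 9154
End of period: [1618, 916, 4879, 9154]
Dependents (band 0–14 + band 45+) = 1618 + 9154 = 10772; working-age = 5795; ratio = 10772/5795 × 100 = 185.9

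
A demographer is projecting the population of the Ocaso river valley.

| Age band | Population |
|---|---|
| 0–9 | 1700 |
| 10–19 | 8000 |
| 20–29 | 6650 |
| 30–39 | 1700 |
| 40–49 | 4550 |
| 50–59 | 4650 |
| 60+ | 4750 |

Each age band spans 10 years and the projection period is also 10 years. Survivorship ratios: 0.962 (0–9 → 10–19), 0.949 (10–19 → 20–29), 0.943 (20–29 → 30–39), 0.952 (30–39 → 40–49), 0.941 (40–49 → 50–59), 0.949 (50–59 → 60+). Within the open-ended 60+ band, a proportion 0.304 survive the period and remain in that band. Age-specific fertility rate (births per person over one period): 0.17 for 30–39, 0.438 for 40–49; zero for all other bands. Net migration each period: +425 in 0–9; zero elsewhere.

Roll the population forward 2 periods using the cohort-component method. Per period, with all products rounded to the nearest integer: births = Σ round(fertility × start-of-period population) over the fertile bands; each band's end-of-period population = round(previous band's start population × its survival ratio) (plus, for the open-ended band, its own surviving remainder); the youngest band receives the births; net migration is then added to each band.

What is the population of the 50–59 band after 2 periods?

1523

(Bands numbered youngest = 1 to oldest = 7.)
Period 1.
Births: 1700 * 0.17 = 289, 4550 * 0.438 = 1993 → 2282
Band 2: 1700 * 0.962 = 1635
Band 3: 8000 * 0.949 = 7592
Band 4: 6650 * 0.943 = 6271
Band 5: 1700 * 0.952 = 1618
Band 6: 4550 * 0.941 = 4282
Band 7: 4650 * 0.949 + 4750 * 0.304 = 4413 + 1444 = 5857
Net migration: Band 1 + 425 → 2707
Population now: 0–9=2707, 10–19=1635, 20–29=7592, 30–39=6271, 40–49=1618, 50–59=4282, 60+=5857
Period 2.
Births: 6271 * 0.17 = 1066, 1618 * 0.438 = 709 → 1775
Band 2: 2707 * 0.962 = 2604
Band 3: 1635 * 0.949 = 1552
Band 4: 7592 * 0.943 = 7159
Band 5: 6271 * 0.952 = 5970
Band 6: 1618 * 0.941 = 1523
Band 7: 4282 * 0.949 + 5857 * 0.304 = 4064 + 1781 = 5845
Net migration: Band 1 + 425 → 2200
Population now: 0–9=2200, 10–19=2604, 20–29=1552, 30–39=7159, 40–49=5970, 50–59=1523, 60+=5845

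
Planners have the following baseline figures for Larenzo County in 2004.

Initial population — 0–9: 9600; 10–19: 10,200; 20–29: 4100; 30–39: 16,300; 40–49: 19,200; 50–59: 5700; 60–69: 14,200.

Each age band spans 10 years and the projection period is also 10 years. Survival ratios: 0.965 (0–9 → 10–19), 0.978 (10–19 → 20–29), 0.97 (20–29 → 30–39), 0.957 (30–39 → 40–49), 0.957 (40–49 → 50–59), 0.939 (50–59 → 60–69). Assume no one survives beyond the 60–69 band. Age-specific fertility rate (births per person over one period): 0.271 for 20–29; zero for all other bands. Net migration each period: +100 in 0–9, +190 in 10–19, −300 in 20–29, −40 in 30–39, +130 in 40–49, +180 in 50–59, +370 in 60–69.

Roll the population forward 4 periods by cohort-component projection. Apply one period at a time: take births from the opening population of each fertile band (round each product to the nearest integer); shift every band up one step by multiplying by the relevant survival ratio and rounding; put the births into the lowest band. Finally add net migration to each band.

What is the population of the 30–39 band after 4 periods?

958

Let group 1 be 0–9 through group 7 = 60–69.
Period 1.
Births: 4100 × 0.271 = 1111
Group 2: 9600 × 0.965 = 9264
Group 3: 10200 × 0.978 = 9976
Group 4: 4100 × 0.97 = 3977
Group 5: 16300 × 0.957 = 15599
Group 6: 19200 × 0.957 = 18374
Group 7: 5700 × 0.939 = 5352
Net migration: Group 1 + 100 → 1211; Group 2 + 190 → 9454; Group 3 − 300 → 9676; Group 4 − 40 → 3937; Group 5 + 130 → 15729; Group 6 + 180 → 18554; Group 7 + 370 → 5722
Population now: 0–9=1211, 10–19=9454, 20–29=9676, 30–39=3937, 40–49=15729, 50–59=18554, 60–69=5722
Period 2.
Births: 9676 × 0.271 = 2622
Group 2: 1211 × 0.965 = 1169
Group 3: 9454 × 0.978 = 9246
Group 4: 9676 × 0.97 = 9386
Group 5: 3937 × 0.957 = 3768
Group 6: 15729 × 0.957 = 15053
Group 7: 18554 × 0.939 = 17422
Net migration: Group 1 + 100 → 2722; Group 2 + 190 → 1359; Group 3 − 300 → 8946; Group 4 − 40 → 9346; Group 5 + 130 → 3898; Group 6 + 180 → 15233; Group 7 + 370 → 17792
Population now: 0–9=2722, 10–19=1359, 20–29=8946, 30–39=9346, 40–49=3898, 50–59=15233, 60–69=17792
Period 3.
Births: 8946 × 0.271 = 2424
Group 2: 2722 × 0.965 = 2627
Group 3: 1359 × 0.978 = 1329
Group 4: 8946 × 0.97 = 8678
Group 5: 9346 × 0.957 = 8944
Group 6: 3898 × 0.957 = 3730
Group 7: 15233 × 0.939 = 14304
Net migration: Group 1 + 100 → 2524; Group 2 + 190 → 2817; Group 3 − 300 → 1029; Group 4 − 40 → 8638; Group 5 + 130 → 9074; Group 6 + 180 → 3910; Group 7 + 370 → 14674
Population now: 0–9=2524, 10–19=2817, 20–29=1029, 30–39=8638, 40–49=9074, 50–59=3910, 60–69=14674
Period 4.
Births: 1029 × 0.271 = 279
Group 2: 2524 × 0.965 = 2436
Group 3: 2817 × 0.978 = 2755
Group 4: 1029 × 0.97 = 998
Group 5: 8638 × 0.957 = 8267
Group 6: 9074 × 0.957 = 8684
Group 7: 3910 × 0.939 = 3671
Net migration: Group 1 + 100 → 379; Group 2 + 190 → 2626; Group 3 − 300 → 2455; Group 4 − 40 → 958; Group 5 + 130 → 8397; Group 6 + 180 → 8864; Group 7 + 370 → 4041
Population now: 0–9=379, 10–19=2626, 20–29=2455, 30–39=958, 40–49=8397, 50–59=8864, 60–69=4041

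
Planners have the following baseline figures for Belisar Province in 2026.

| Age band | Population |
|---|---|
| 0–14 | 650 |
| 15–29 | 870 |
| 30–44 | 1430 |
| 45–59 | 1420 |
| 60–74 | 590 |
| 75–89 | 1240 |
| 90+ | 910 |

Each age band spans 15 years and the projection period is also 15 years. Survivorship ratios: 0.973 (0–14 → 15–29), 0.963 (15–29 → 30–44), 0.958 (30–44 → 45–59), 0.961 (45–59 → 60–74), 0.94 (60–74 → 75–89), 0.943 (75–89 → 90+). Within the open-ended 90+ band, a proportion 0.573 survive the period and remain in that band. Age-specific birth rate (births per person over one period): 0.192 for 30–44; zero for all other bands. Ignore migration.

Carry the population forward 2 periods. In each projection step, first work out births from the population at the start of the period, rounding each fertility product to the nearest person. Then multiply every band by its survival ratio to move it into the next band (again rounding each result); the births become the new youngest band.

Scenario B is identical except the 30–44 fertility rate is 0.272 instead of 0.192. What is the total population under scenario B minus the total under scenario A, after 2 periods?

177

(Groups numbered youngest = 1 to oldest = 7.)
[period 1]
Births: 1430 × 0.192 = 275
Group 2: 650 × 0.973 = 632
Group 3: 870 × 0.963 = 838
Group 4: 1430 × 0.958 = 1370
Group 5: 1420 × 0.961 = 1365
Group 6: 590 × 0.94 = 555
Group 7: 1240 × 0.943 + 910 × 0.573 = 1169 + 521 = 1690
Giving 275 / 632 / 838 / 1370 / 1365 / 555 / 1690.
[period 2]
Births: 838 × 0.192 = 161
Group 2: 275 × 0.973 = 268
Group 3: 632 × 0.963 = 609
Group 4: 838 × 0.958 = 803
Group 5: 1370 × 0.961 = 1317
Group 6: 1365 × 0.94 = 1283
Group 7: 555 × 0.943 + 1690 × 0.573 = 523 + 968 = 1491
Giving 161 / 268 / 609 / 803 / 1317 / 1283 / 1491.
Scenario A total after 2 periods: 5932
Scenario B projection —
[period 1]
Births: 1430 × 0.272 = 389
Group 2: 650 × 0.973 = 632
Group 3: 870 × 0.963 = 838
Group 4: 1430 × 0.958 = 1370
Group 5: 1420 × 0.961 = 1365
Group 6: 590 × 0.94 = 555
Group 7: 1240 × 0.943 + 910 × 0.573 = 1169 + 521 = 1690
Giving 389 / 632 / 838 / 1370 / 1365 / 555 / 1690.
[period 2]
Births: 838 × 0.272 = 228
Group 2: 389 × 0.973 = 378
Group 3: 632 × 0.963 = 609
Group 4: 838 × 0.958 = 803
Group 5: 1370 × 0.961 = 1317
Group 6: 1365 × 0.94 = 1283
Group 7: 555 × 0.943 + 1690 × 0.573 = 523 + 968 = 1491
Giving 228 / 378 / 609 / 803 / 1317 / 1283 / 1491.
Scenario B total after 2 periods: 6109
Difference B − A = 6109 − 5932 = 177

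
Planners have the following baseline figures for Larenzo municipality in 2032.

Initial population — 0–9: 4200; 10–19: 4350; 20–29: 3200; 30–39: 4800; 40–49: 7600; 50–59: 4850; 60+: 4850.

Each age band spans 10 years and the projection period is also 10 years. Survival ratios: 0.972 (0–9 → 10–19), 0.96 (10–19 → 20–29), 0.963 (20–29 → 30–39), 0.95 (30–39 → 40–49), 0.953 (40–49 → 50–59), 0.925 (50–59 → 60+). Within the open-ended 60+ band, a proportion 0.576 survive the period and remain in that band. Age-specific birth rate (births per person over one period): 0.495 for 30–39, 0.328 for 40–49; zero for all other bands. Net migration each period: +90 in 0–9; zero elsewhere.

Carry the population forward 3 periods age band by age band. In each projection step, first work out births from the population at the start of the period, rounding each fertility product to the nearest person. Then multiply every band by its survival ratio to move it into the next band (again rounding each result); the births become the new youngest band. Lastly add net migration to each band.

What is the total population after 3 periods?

Period 1.
Births: 4800 × 0.495 = 2376 ; 7600 × 0.328 = 2493 ⇒ total 4869
10–19: 4200 × 0.972 = 4082
20–29: 4350 × 0.96 = 4176
30–39: 3200 × 0.963 = 3082
40–49: 4800 × 0.95 = 4560
50–59: 7600 × 0.953 = 7243
60+: 4850 × 0.925 + 4850 × 0.576 = 4486 + 2794 = 7280
Net migration: 0–9 + 90 → 4959
Giving 4959 / 4082 / 4176 / 3082 / 4560 / 7243 / 7280.
Period 2.
Births: 3082 × 0.495 = 1526 ; 4560 × 0.328 = 1496 ⇒ total 3022
10–19: 4959 × 0.972 = 4820
20–29: 4082 × 0.96 = 3919
30–39: 4176 × 0.963 = 4021
40–49: 3082 × 0.95 = 2928
50–59: 4560 × 0.953 = 4346
60+: 7243 × 0.925 + 7280 × 0.576 = 6700 + 4193 = 10893
Net migration: 0–9 + 90 → 3112
Giving 3112 / 4820 / 3919 / 4021 / 2928 / 4346 / 10893.
Period 3.
Births: 4021 × 0.495 = 1990 ; 2928 × 0.328 = 960 ⇒ total 2950
10–19: 3112 × 0.972 = 3025
20–29: 4820 × 0.96 = 4627
30–39: 3919 × 0.963 = 3774
40–49: 4021 × 0.95 = 3820
50–59: 2928 × 0.953 = 2790
60+: 4346 × 0.925 + 10893 × 0.576 = 4020 + 6274 = 10294
Net migration: 0–9 + 90 → 3040
Giving 3040 / 3025 / 4627 / 3774 / 3820 / 2790 / 10294.
Total after period 3: 3040 + 3025 + 4627 + 3774 + 3820 + 2790 + 10294 = 31370

31370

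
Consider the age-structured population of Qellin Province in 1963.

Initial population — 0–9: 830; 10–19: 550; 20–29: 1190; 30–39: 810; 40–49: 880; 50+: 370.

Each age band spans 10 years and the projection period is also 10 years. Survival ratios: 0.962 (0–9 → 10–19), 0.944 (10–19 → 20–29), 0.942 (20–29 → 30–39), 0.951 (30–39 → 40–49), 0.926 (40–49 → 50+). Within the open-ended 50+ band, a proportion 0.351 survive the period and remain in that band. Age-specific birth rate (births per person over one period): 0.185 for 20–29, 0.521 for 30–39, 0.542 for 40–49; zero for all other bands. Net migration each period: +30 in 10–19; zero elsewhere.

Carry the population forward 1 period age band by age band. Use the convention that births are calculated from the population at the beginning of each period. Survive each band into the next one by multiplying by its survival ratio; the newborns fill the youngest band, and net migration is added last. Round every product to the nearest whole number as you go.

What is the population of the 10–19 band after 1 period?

828

Period 1.
Births: 1190 * 0.185 = 220 ; 810 * 0.521 = 422 ; 880 * 0.542 = 477 — total 1119
10–19: 830 * 0.962 = 798
20–29: 550 * 0.944 = 519
30–39: 1190 * 0.942 = 1121
40–49: 810 * 0.951 = 770
50+: 880 * 0.926 + 370 * 0.351 = 815 + 130 = 945
Net migration: 10–19 + 30 → 828
End of period: [1119, 828, 519, 1121, 770, 945]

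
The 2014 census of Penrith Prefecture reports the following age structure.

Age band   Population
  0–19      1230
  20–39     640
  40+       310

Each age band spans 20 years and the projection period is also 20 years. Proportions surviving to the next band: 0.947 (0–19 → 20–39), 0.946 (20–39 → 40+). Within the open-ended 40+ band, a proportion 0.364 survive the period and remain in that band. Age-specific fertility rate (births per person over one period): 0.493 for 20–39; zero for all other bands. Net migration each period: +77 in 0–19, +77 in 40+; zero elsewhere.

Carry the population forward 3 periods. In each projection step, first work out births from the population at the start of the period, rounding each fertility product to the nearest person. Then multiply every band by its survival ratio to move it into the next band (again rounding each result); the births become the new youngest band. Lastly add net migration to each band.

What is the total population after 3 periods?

1839

— Period 1 —
Births: 640 × 0.493 = 316
20–39: 1230 × 0.947 = 1165
40+: 640 × 0.946 + 310 × 0.364 = 605 + 113 = 718
Net migration: 0–19 + 77 → 393; 40+ + 77 → 795
End of period: [393, 1165, 795]
— Period 2 —
Births: 1165 × 0.493 = 574
20–39: 393 × 0.947 = 372
40+: 1165 × 0.946 + 795 × 0.364 = 1102 + 289 = 1391
Net migration: 0–19 + 77 → 651; 40+ + 77 → 1468
End of period: [651, 372, 1468]
— Period 3 —
Births: 372 × 0.493 = 183
20–39: 651 × 0.947 = 616
40+: 372 × 0.946 + 1468 × 0.364 = 352 + 534 = 886
Net migration: 0–19 + 77 → 260; 40+ + 77 → 963
End of period: [260, 616, 963]
Total after period 3: 260 + 616 + 963 = 1839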